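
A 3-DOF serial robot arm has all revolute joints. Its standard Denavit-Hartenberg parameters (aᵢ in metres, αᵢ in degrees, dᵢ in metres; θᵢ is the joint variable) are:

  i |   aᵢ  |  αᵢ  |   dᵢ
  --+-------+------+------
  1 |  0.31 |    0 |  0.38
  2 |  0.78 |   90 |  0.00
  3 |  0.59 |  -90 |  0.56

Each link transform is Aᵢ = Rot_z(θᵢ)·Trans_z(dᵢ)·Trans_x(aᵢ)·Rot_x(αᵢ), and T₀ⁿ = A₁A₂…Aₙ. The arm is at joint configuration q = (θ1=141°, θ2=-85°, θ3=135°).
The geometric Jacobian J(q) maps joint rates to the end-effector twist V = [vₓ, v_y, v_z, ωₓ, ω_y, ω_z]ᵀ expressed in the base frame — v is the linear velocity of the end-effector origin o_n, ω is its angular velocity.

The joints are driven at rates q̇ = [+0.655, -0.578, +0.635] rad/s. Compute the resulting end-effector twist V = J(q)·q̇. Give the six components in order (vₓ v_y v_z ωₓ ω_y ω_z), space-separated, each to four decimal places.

-0.2750 -0.3261 -0.2649 0.5264 -0.3551 0.0770

o_n = [0.4262, 0.1827, 0.7972]
J₁: ẑ×o_n = [-0.1827, 0.4262, 0.0000], ω = ẑ
J2: z=[0.0000, 0.0000, 1.0000] o=[-0.2409, 0.1951, 0.3800] → [0.0124, 0.6671, -0.0000, 0.0000, 0.0000, 1.0000]
J3: z=[0.8290, -0.5592, 0.0000] o=[0.1953, 0.8417, 0.3800] → [-0.2333, -0.3459, -0.4172, 0.8290, -0.5592, 0.0000]
V = J·q̇ = [-0.2750, -0.3261, -0.2649, 0.5264, -0.3551, 0.0770]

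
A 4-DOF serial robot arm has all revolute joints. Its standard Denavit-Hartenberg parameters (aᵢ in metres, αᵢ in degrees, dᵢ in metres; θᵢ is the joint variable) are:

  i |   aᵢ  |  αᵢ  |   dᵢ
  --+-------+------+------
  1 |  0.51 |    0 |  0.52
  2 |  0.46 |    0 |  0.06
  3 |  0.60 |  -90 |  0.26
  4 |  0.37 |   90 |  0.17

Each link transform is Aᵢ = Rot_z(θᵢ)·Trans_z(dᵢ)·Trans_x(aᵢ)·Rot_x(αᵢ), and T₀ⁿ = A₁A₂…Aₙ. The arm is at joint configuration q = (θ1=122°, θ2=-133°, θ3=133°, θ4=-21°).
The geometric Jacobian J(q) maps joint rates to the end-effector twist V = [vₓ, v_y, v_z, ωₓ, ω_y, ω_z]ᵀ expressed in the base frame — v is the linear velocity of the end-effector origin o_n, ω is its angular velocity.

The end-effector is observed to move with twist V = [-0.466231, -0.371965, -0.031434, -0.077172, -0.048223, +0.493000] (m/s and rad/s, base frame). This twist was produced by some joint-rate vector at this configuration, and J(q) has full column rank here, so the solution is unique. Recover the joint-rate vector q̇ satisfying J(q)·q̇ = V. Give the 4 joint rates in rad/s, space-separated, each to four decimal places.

o_n = [-0.4639, 1.0564, 0.9726]
J₁: ẑ×o_n = [-1.0564, -0.4639, 0.0000], ω = ẑ
J2: z=[0.0000, 0.0000, 1.0000] o=[-0.2703, 0.4325, 0.5200] → [-0.6239, -0.1936, 0.0000, 0.0000, 0.0000, 1.0000]
J3: z=[0.0000, 0.0000, 1.0000] o=[0.1813, 0.3447, 0.5800] → [-0.7117, -0.6452, 0.0000, 0.0000, 0.0000, 1.0000]
J4: z=[-0.8480, -0.5299, 0.0000] o=[-0.1367, 0.8536, 0.8400] → [-0.0703, 0.1124, -0.3454, -0.8480, -0.5299, 0.0000]
q̇ = J⁺·V = [0.2540, -0.2440, 0.4830, 0.0910]

0.2540 -0.2440 0.4830 0.0910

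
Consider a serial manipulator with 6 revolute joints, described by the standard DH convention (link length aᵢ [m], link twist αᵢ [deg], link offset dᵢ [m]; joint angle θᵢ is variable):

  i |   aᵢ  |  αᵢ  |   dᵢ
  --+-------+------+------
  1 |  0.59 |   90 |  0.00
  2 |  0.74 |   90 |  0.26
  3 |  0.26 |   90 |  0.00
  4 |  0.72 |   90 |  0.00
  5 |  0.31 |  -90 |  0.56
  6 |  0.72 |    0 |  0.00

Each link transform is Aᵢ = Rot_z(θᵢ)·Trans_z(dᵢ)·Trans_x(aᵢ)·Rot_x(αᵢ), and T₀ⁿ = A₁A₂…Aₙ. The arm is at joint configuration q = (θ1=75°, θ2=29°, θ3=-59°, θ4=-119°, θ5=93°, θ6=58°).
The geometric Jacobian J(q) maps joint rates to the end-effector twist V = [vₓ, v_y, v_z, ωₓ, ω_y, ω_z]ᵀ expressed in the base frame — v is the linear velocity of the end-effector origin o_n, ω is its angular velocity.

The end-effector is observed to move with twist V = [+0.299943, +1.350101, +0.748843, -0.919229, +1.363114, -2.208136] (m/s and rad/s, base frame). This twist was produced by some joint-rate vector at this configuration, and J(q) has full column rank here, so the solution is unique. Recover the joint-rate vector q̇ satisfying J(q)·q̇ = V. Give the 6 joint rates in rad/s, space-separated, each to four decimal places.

o_n = [0.0351, 0.4103, 0.6095]
J₁: ẑ×o_n = [-0.4103, 0.0351, 0.0000], ω = ẑ
J2: z=[0.9659, -0.2588, 0.0000] o=[0.1527, 0.5699, 0.0000] → [-0.1578, -0.5887, -0.1846, 0.9659, -0.2588, 0.0000]
J3: z=[0.1255, 0.4683, -0.8746] o=[0.5714, 1.1278, 0.3588] → [-0.5101, 0.4376, 0.1611, 0.1255, 0.4683, -0.8746]
J4: z=[-0.6915, -0.5908, -0.4156] o=[0.3864, 1.2986, 0.4237] → [-0.4789, 0.2745, 0.4067, -0.6915, -0.5908, -0.4156]
J5: z=[0.6830, -0.3476, -0.6424] o=[0.5557, 0.7744, 0.8873] → [-0.1374, 0.5242, -0.4296, 0.6830, -0.3476, -0.6424]
J6: z=[-0.1986, 0.7580, -0.6213] o=[0.7203, 0.4086, 0.3884] → [0.1686, 0.4696, 0.5191, -0.1986, 0.7580, -0.6213]
q̇ = J⁺·V = [-0.8960, -0.9520, 0.7880, -0.0640, 0.0730, 0.9700]

-0.8960 -0.9520 0.7880 -0.0640 0.0730 0.9700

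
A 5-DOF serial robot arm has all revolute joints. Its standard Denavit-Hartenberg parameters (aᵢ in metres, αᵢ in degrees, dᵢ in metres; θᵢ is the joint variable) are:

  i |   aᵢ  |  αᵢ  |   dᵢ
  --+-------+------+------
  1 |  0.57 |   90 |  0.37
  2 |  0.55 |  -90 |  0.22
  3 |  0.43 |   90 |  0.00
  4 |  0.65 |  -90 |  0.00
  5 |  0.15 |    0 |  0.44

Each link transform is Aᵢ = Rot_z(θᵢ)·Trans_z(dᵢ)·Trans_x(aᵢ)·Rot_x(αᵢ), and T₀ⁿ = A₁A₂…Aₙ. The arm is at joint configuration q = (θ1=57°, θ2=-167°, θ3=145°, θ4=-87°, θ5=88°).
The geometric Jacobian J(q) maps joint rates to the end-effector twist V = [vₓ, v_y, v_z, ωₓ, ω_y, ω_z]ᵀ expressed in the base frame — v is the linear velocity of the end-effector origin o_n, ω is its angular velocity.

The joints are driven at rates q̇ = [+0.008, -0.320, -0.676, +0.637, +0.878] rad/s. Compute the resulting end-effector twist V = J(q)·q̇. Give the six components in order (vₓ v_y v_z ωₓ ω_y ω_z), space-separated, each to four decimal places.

o_n = [0.2325, 0.6803, 1.0473]
J₁: ẑ×o_n = [-0.6803, 0.2325, 0.0000], ω = ẑ
J2: z=[0.8387, -0.5446, 0.0000] o=[0.3104, 0.4780, 0.3700] → [-0.3689, -0.5680, 0.1271, 0.8387, -0.5446, 0.0000]
J3: z=[0.1225, 0.1887, -0.9744] o=[0.2031, -0.0912, 0.2463] → [0.9028, -0.1268, 0.0890, 0.1225, 0.1887, -0.9744]
J4: z=[-0.9914, -0.0226, -0.1290] o=[0.1832, 0.3309, 0.3255] → [0.0288, 0.7092, -0.3452, -0.9914, -0.0226, -0.1290]
J5: z=[-0.0399, 0.9903, 0.1330] o=[0.1021, 0.2419, 0.9643] → [0.0239, 0.0207, -0.1466, -0.0399, 0.9903, 0.1330]
V = J·q̇ = [-0.4584, 0.7392, -0.4495, -1.0177, 0.9019, 0.7013]

-0.4584 0.7392 -0.4495 -1.0177 0.9019 0.7013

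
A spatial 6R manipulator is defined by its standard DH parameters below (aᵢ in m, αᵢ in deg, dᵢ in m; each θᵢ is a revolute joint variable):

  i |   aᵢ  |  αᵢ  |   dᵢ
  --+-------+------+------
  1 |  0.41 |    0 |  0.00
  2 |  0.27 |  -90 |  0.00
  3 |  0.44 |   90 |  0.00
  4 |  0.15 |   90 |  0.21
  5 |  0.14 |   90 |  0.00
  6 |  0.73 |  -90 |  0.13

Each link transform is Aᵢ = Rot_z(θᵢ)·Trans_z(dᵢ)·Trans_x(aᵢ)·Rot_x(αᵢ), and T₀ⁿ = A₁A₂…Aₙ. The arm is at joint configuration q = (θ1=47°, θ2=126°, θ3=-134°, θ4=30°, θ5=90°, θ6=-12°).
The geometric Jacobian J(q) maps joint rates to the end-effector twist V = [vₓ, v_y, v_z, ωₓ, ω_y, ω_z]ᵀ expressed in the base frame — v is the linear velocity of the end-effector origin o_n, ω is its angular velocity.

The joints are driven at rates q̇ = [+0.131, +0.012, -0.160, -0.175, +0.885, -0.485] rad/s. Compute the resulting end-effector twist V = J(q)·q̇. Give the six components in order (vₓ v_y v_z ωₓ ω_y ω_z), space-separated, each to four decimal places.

o_n = [1.1565, -0.0813, -0.3028]
J₁: ẑ×o_n = [0.0813, 1.1565, -0.0000], ω = ẑ
J2: z=[0.0000, 0.0000, 1.0000] o=[0.2796, 0.2999, 0.0000] → [0.3811, 0.8769, -0.0000, 0.0000, 0.0000, 1.0000]
J3: z=[-0.1219, -0.9925, 0.0000] o=[0.0116, 0.3328, 0.0000] → [0.3005, -0.0369, 1.1868, -0.1219, -0.9925, 0.0000]
J4: z=[0.7140, -0.0877, -0.6947] o=[0.3150, 0.2955, 0.3165] → [-0.2075, -0.1424, -0.1953, 0.7140, -0.0877, -0.6947]
J5: z=[0.4503, 0.8172, 0.3597] o=[0.5454, 0.1917, 0.2641] → [-0.3651, 0.4751, -0.6223, 0.4503, 0.8172, 0.3597]
J6: z=[0.5362, -0.5696, 0.6230] o=[0.6453, 0.1794, 0.1668] → [0.4299, 0.5702, 0.1514, 0.5362, -0.5696, 0.6230]
V = J·q̇ = [-0.5282, 0.3367, -0.7799, 0.0330, 1.1737, 0.2807]

-0.5282 0.3367 -0.7799 0.0330 1.1737 0.2807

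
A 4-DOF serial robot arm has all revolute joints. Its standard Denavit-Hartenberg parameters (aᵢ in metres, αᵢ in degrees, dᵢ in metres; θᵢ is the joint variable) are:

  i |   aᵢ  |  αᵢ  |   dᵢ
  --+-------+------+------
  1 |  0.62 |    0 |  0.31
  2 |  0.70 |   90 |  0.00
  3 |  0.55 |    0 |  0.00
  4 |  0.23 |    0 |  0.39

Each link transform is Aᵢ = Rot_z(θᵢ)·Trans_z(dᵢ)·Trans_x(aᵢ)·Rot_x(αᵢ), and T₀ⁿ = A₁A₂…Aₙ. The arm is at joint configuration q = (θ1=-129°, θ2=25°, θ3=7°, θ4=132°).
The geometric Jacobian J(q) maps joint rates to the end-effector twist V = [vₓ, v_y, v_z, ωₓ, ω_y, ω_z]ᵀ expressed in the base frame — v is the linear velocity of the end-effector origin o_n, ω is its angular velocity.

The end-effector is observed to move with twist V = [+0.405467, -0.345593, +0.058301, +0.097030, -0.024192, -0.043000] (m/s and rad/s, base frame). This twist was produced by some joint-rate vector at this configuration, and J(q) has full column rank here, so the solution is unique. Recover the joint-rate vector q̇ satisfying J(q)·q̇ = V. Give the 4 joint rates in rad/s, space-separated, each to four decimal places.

0.9310 -0.9740 0.0750 -0.1750

o_n = [-1.0280, -1.4279, 0.5279]
J₁: ẑ×o_n = [1.4279, -1.0280, 0.0000], ω = ẑ
J2: z=[0.0000, 0.0000, 1.0000] o=[-0.3902, -0.4818, 0.3100] → [0.9461, -0.6378, 0.0000, 0.0000, 0.0000, 1.0000]
J3: z=[-0.9703, 0.2419, 0.0000] o=[-0.5595, -1.1610, 0.3100] → [0.0527, 0.2114, 0.3723, -0.9703, 0.2419, 0.0000]
J4: z=[-0.9703, 0.2419, 0.0000] o=[-0.6916, -1.6907, 0.3770] → [0.0365, 0.1464, -0.1736, -0.9703, 0.2419, 0.0000]
q̇ = J⁺·V = [0.9310, -0.9740, 0.0750, -0.1750]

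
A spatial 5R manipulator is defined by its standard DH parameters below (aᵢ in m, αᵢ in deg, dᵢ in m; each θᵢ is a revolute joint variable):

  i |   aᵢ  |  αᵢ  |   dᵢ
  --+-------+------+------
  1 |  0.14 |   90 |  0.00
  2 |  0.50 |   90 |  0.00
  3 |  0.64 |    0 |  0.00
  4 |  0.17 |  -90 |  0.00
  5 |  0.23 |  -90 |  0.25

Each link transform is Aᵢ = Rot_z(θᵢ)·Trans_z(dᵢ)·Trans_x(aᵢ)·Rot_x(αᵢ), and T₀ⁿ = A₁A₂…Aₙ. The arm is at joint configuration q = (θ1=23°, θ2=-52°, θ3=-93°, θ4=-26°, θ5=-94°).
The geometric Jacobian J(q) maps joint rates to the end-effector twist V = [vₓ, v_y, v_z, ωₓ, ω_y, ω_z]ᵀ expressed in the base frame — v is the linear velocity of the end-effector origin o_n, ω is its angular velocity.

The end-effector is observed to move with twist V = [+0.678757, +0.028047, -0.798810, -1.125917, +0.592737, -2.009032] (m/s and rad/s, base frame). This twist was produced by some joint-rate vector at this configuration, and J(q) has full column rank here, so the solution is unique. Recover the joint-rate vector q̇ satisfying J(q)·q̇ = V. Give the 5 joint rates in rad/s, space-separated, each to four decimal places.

-0.5800 -0.6360 0.8450 0.6690 0.7210

o_n = [-0.0413, 0.9548, -0.6224]
J₁: ẑ×o_n = [-0.9548, -0.0413, 0.0000], ω = ẑ
J2: z=[0.3907, -0.9205, 0.0000] o=[0.1289, 0.0547, 0.0000] → [0.5729, 0.2432, 0.1951, 0.3907, -0.9205, 0.0000]
J3: z=[-0.7254, -0.3079, -0.6157] o=[0.4122, 0.1750, -0.3940] → [0.5504, 0.1136, -0.7053, -0.7254, -0.3079, -0.6157]
J4: z=[-0.7254, -0.3079, -0.6157] o=[0.1435, 0.7552, -0.3676] → [0.2013, -0.0710, -0.2016, -0.7254, -0.3079, -0.6157]
J5: z=[0.3062, 0.6567, -0.6892] o=[0.0387, 0.8723, -0.3027] → [-0.1531, 0.1530, 0.0778, 0.3062, 0.6567, -0.6892]
q̇ = J⁺·V = [-0.5800, -0.6360, 0.8450, 0.6690, 0.7210]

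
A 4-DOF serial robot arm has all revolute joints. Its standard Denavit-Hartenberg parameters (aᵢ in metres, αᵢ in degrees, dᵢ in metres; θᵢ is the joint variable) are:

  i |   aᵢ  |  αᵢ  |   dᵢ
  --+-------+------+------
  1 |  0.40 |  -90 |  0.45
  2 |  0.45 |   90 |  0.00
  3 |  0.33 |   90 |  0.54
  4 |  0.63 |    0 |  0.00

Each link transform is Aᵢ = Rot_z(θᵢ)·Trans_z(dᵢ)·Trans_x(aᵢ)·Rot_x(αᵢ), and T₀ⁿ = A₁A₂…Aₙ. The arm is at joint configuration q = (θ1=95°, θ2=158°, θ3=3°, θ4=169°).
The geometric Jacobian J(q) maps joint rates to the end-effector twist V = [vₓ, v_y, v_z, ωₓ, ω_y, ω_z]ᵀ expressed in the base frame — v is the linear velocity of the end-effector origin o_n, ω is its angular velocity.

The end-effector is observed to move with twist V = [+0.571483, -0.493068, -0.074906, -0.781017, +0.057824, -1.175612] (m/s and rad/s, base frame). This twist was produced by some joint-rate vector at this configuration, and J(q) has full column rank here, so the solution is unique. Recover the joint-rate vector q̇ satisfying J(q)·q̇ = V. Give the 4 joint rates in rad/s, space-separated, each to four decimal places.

o_n = [-0.0283, 0.4966, -0.2228]
J₁: ẑ×o_n = [-0.4966, -0.0283, 0.0000], ω = ẑ
J2: z=[-0.9962, -0.0872, 0.0000] o=[-0.0349, 0.3985, 0.4500] → [0.0586, -0.6703, -0.0971, -0.9962, -0.0872, 0.0000]
J3: z=[-0.0326, 0.3732, -0.9272] o=[0.0015, -0.0172, 0.2814] → [0.2882, 0.0112, -0.0057, -0.0326, 0.3732, -0.9272]
J4: z=[0.9991, 0.0387, -0.0196] o=[-0.0067, -0.1215, -0.3427] → [0.0168, -0.1194, 0.6184, 0.9991, 0.0387, -0.0196]
q̇ = J⁺·V = [-0.8640, 0.7770, 0.3360, 0.0040]

-0.8640 0.7770 0.3360 0.0040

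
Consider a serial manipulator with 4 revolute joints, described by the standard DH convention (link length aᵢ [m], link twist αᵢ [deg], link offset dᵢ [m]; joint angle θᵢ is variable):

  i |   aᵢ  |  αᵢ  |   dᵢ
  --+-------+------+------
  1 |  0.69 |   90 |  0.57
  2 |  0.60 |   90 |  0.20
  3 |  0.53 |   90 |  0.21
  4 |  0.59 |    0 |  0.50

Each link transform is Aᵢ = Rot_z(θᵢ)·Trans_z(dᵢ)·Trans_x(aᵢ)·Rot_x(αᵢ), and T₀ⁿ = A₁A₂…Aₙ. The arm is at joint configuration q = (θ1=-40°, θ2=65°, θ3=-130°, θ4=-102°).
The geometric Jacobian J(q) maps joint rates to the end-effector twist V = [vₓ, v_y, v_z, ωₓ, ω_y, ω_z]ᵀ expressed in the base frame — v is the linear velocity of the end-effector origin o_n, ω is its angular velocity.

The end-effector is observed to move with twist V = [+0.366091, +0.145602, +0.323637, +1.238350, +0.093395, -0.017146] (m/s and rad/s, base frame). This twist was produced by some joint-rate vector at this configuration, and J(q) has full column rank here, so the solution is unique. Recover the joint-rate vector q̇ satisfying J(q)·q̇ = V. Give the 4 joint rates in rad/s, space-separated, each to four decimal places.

o_n = [0.1246, -0.3779, 0.6845]
J₁: ẑ×o_n = [0.3779, 0.1246, -0.0000], ω = ẑ
J2: z=[-0.6428, -0.7660, 0.0000] o=[0.5286, -0.4435, 0.5700] → [-0.0877, 0.0736, -0.3517, -0.6428, -0.7660, 0.0000]
J3: z=[0.6943, -0.5826, -0.4226] o=[0.5943, -0.7597, 1.1138] → [0.4115, 0.4965, -0.0085, 0.6943, -0.5826, -0.4226]
J4: z=[-0.6612, -0.2843, -0.6943] o=[0.8907, -0.4785, 0.7163] → [0.0789, 0.5109, -0.2844, -0.6612, -0.2843, -0.6943]
q̇ = J⁺·V = [0.0270, -0.5860, 0.8240, -0.4380]

0.0270 -0.5860 0.8240 -0.4380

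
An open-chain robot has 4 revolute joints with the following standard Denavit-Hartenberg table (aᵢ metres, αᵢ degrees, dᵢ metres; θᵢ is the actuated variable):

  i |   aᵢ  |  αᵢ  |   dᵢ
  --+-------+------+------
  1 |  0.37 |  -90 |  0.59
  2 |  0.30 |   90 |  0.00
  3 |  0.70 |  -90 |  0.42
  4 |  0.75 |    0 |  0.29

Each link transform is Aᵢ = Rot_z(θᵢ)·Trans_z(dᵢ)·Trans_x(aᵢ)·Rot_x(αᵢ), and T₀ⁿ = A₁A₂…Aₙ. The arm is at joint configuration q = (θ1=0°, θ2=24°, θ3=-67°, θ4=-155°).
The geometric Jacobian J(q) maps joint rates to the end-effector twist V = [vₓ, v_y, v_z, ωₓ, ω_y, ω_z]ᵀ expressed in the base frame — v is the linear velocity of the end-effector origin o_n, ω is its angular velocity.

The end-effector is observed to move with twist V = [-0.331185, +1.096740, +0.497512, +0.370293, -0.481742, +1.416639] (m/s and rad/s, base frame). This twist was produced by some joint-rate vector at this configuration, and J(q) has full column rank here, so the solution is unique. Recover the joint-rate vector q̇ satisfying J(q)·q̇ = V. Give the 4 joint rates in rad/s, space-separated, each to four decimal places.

0.7660 -0.5130 0.7450 0.0800

o_n = [1.1949, 0.0947, 1.0294]
J₁: ẑ×o_n = [-0.0947, 1.1949, 0.0000], ω = ẑ
J2: z=[0.0000, 1.0000, 0.0000] o=[0.3700, 0.0000, 0.5900] → [0.4394, 0.0000, -0.8249, 0.0000, 1.0000, 0.0000]
J3: z=[0.4067, 0.0000, 0.9135] o=[0.6441, 0.0000, 0.4680] → [-0.0865, 0.2749, 0.0385, 0.4067, 0.0000, 0.9135]
J4: z=[0.8409, 0.3907, -0.3744] o=[1.0648, -0.6444, 0.7404] → [0.3896, -0.2918, 0.5706, 0.8409, 0.3907, -0.3744]
q̇ = J⁺·V = [0.7660, -0.5130, 0.7450, 0.0800]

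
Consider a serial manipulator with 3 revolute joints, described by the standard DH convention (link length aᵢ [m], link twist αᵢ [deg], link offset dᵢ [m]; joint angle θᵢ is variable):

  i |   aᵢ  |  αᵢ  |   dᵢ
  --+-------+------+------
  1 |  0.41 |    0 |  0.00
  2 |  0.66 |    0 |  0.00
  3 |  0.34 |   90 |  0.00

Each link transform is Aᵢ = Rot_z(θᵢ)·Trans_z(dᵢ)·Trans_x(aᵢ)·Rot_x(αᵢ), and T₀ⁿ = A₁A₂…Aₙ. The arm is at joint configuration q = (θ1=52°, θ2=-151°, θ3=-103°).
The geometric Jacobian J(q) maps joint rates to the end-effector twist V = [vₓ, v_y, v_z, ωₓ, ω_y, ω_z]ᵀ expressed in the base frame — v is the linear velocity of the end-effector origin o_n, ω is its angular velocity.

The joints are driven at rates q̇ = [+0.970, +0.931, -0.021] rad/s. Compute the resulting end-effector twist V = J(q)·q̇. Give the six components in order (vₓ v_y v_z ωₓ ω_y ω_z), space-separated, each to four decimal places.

0.6864 -0.5441 0.0000 0.0000 0.0000 1.8800

o_n = [-0.1661, -0.2014, 0.0000]
J₁: ẑ×o_n = [0.2014, -0.1661, 0.0000], ω = ẑ
J2: z=[0.0000, 0.0000, 1.0000] o=[0.2524, 0.3231, 0.0000] → [0.5245, -0.4185, 0.0000, 0.0000, 0.0000, 1.0000]
J3: z=[0.0000, 0.0000, 1.0000] o=[0.1492, -0.3288, 0.0000] → [-0.1274, -0.3152, 0.0000, 0.0000, 0.0000, 1.0000]
V = J·q̇ = [0.6864, -0.5441, 0.0000, 0.0000, 0.0000, 1.8800]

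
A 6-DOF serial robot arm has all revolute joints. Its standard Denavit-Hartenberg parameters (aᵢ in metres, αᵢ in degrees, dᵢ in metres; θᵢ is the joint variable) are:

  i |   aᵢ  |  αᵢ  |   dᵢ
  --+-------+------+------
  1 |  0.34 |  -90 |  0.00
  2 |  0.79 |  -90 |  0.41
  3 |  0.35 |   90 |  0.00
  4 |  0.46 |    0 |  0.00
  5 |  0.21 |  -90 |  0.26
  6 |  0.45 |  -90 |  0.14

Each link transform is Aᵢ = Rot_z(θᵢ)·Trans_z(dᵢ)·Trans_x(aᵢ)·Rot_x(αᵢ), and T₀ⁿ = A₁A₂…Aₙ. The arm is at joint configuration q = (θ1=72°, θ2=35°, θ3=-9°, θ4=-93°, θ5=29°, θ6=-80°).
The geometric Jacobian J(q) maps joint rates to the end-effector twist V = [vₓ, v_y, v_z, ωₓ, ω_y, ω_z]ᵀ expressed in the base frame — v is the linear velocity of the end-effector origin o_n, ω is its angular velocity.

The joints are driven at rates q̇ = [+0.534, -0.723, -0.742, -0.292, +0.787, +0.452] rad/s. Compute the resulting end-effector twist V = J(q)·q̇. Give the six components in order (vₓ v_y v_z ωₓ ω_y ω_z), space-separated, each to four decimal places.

o_n = [-0.5983, 2.0256, -0.1794]
J₁: ẑ×o_n = [-2.0256, -0.5983, 0.0000], ω = ẑ
J2: z=[-0.9511, 0.3090, 0.0000] o=[0.1051, 0.3234, 0.0000] → [-0.0554, -0.1706, -1.4015, -0.9511, 0.3090, 0.0000]
J3: z=[-0.1772, -0.5455, -0.8192] o=[-0.0849, 1.0655, -0.4531] → [0.6371, 0.4691, -0.4502, -0.1772, -0.5455, -0.8192]
J4: z=[-0.9789, 0.1833, 0.0897] o=[-0.0495, 1.3517, -0.6514] → [0.0261, 0.4129, -0.5590, -0.9789, 0.1833, 0.0897]
J5: z=[-0.9789, 0.1833, 0.0897] o=[0.0295, 1.5826, -0.2615] → [-0.0247, 0.0241, -0.3185, -0.9789, 0.1833, 0.0897]
J6: z=[0.0133, 0.4959, -0.8683] o=[-0.1822, 1.8086, -0.1357] → [0.1668, 0.3618, 0.2092, 0.0133, 0.4959, -0.8683]
V = J·q̇ = [-1.4660, -0.4823, 1.3545, 0.3406, 0.4962, 0.7938]

-1.4660 -0.4823 1.3545 0.3406 0.4962 0.7938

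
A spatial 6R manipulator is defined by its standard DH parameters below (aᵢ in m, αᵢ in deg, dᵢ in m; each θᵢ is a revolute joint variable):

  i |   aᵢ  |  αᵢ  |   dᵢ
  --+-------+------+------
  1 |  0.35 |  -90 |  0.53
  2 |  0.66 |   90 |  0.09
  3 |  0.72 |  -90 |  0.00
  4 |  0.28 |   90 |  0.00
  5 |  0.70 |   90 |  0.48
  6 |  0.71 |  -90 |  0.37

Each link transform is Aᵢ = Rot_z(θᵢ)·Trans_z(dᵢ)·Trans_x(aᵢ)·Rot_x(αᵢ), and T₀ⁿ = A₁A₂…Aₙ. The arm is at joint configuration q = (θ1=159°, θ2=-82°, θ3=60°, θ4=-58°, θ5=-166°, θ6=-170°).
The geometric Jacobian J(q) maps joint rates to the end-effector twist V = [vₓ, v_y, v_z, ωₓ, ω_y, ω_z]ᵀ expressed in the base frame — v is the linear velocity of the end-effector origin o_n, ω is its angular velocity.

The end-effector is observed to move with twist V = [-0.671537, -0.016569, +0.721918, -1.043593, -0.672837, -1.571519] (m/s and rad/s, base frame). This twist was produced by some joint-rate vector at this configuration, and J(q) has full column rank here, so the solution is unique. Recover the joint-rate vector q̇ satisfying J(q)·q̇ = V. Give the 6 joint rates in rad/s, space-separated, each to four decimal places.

o_n = [-0.3396, -0.6388, 1.1811]
J₁: ẑ×o_n = [0.6388, -0.3396, 0.0000], ω = ẑ
J2: z=[-0.3584, -0.9336, 0.0000] o=[-0.3268, 0.1254, 0.5300] → [-0.6078, 0.2333, 0.2619, -0.3584, -0.9336, 0.0000]
J3: z=[0.9245, -0.3549, 0.1392] o=[-0.4448, 0.0743, 1.1836] → [0.1001, 0.0170, -0.6219, 0.9245, -0.3549, 0.1392]
J4: z=[-0.0667, -0.5100, -0.8576] o=[-0.7150, -0.4898, 1.5401] → [0.0554, -0.3459, 0.2014, -0.0667, -0.5100, -0.8576]
J5: z=[0.8082, 0.4764, -0.3461] o=[-0.5512, -0.6904, 1.6466] → [-0.2039, 0.3030, -0.0591, 0.8082, 0.4764, -0.3461]
J6: z=[-0.2062, -0.3216, -0.9242] o=[-0.5494, 0.1111, 1.3673] → [-0.6331, -0.2322, 0.2221, -0.2062, -0.3216, -0.9242]
q̇ = J⁺·V = [-0.8510, 0.3770, -0.7090, 0.9440, -0.2620, -0.1050]

-0.8510 0.3770 -0.7090 0.9440 -0.2620 -0.1050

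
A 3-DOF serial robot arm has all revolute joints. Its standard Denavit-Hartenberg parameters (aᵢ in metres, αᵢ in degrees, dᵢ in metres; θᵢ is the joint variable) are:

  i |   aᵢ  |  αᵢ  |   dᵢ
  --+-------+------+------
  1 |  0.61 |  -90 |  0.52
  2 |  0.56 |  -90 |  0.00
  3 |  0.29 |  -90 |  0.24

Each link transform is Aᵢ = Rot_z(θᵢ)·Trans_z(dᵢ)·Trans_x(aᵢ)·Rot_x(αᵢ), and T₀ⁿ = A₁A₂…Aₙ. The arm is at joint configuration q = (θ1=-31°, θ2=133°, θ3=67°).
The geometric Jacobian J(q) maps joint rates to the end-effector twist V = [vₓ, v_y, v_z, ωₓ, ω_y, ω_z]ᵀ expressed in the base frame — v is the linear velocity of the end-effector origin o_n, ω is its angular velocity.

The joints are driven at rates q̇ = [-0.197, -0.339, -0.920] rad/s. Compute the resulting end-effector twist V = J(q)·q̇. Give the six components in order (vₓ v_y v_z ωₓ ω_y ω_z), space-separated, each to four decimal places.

o_n = [-0.1587, -0.2161, 0.1913]
J₁: ẑ×o_n = [0.2161, -0.1587, 0.0000], ω = ẑ
J2: z=[0.5150, 0.8572, 0.0000] o=[0.5229, -0.3142, 0.5200] → [-0.2818, 0.1693, 0.6347, 0.5150, 0.8572, 0.0000]
J3: z=[-0.6269, 0.3767, 0.6820] o=[0.1955, -0.1175, 0.1104] → [0.0977, -0.1909, 0.1952, -0.6269, 0.3767, 0.6820]
V = J·q̇ = [-0.0369, 0.1495, -0.3948, 0.4021, -0.6371, -0.8244]

-0.0369 0.1495 -0.3948 0.4021 -0.6371 -0.8244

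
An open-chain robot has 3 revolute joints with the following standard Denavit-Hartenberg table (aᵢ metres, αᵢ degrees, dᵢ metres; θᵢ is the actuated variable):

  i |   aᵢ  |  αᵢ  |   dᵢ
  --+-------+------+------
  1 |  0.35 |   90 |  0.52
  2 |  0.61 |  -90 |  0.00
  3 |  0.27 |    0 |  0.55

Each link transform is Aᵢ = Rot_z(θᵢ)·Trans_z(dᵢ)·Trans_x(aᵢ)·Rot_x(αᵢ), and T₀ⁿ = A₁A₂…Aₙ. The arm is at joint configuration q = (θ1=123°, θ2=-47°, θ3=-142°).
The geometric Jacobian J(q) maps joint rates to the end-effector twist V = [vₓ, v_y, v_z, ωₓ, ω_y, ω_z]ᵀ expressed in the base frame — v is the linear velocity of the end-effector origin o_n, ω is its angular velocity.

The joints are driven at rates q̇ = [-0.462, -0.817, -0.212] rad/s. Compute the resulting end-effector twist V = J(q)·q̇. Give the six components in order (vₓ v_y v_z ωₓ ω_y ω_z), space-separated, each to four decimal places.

o_n = [-0.4178, 0.9486, 0.6046]
J₁: ẑ×o_n = [-0.9486, -0.4178, 0.0000], ω = ẑ
J2: z=[0.8387, 0.5446, 0.0000] o=[-0.1906, 0.2935, 0.5200] → [0.0461, -0.0709, 0.6732, 0.8387, 0.5446, 0.0000]
J3: z=[-0.3983, 0.6134, 0.6820] o=[-0.4172, 0.6424, 0.0739] → [0.1167, 0.2110, -0.1216, -0.3983, 0.6134, 0.6820]
V = J·q̇ = [0.3759, 0.2063, -0.5242, -0.6007, -0.5750, -0.6066]

0.3759 0.2063 -0.5242 -0.6007 -0.5750 -0.6066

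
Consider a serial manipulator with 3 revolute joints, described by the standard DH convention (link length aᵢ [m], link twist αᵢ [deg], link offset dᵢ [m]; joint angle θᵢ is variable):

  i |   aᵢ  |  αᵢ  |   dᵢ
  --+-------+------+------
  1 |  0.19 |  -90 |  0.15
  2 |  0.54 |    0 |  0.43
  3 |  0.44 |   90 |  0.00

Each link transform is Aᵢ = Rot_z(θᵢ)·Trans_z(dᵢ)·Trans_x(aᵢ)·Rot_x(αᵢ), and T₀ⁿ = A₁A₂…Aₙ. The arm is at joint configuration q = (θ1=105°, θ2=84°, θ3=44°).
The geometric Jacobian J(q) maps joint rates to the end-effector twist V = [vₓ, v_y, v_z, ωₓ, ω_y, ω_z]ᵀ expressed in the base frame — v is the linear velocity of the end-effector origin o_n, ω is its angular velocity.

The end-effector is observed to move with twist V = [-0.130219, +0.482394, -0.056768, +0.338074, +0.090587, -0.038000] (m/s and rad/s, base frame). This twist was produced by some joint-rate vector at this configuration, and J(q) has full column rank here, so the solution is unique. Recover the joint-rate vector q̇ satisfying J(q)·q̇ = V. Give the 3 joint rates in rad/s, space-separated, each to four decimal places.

-0.0380 -0.6740 0.3240

o_n = [-0.4090, -0.1349, -0.7338]
J₁: ẑ×o_n = [0.1349, -0.4090, 0.0000], ω = ẑ
J2: z=[-0.9659, -0.2588, 0.0000] o=[-0.0492, 0.1835, 0.1500] → [0.2287, -0.8537, 0.2144, -0.9659, -0.2588, 0.0000]
J3: z=[-0.9659, -0.2588, 0.0000] o=[-0.4791, 0.1268, -0.3870] → [0.0897, -0.3349, 0.2709, -0.9659, -0.2588, 0.0000]
q̇ = J⁺·V = [-0.0380, -0.6740, 0.3240]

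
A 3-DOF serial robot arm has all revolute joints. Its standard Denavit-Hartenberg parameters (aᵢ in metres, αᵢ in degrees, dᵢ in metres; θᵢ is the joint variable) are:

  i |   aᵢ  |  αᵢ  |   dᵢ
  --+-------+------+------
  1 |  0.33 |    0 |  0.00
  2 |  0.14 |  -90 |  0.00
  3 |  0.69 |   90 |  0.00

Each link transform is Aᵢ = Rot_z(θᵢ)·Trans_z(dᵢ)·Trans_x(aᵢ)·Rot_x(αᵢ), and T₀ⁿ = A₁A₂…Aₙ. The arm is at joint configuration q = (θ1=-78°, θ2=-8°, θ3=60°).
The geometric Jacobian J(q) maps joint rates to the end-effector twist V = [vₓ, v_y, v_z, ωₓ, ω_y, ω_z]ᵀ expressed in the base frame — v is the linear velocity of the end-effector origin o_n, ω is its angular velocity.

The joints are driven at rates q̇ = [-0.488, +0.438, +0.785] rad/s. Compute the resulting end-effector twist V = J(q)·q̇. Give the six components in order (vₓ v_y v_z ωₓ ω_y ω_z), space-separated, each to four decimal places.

-0.2144 0.4328 -0.2708 0.7831 0.0548 -0.0500

o_n = [0.1024, -0.8066, -0.5976]
J₁: ẑ×o_n = [0.8066, 0.1024, -0.0000], ω = ẑ
J2: z=[0.0000, 0.0000, 1.0000] o=[0.0686, -0.3228, 0.0000] → [0.4838, 0.0338, -0.0000, 0.0000, 0.0000, 1.0000]
J3: z=[0.9976, 0.0698, 0.0000] o=[0.0784, -0.4624, 0.0000] → [-0.0417, 0.5961, -0.3450, 0.9976, 0.0698, 0.0000]
V = J·q̇ = [-0.2144, 0.4328, -0.2708, 0.7831, 0.0548, -0.0500]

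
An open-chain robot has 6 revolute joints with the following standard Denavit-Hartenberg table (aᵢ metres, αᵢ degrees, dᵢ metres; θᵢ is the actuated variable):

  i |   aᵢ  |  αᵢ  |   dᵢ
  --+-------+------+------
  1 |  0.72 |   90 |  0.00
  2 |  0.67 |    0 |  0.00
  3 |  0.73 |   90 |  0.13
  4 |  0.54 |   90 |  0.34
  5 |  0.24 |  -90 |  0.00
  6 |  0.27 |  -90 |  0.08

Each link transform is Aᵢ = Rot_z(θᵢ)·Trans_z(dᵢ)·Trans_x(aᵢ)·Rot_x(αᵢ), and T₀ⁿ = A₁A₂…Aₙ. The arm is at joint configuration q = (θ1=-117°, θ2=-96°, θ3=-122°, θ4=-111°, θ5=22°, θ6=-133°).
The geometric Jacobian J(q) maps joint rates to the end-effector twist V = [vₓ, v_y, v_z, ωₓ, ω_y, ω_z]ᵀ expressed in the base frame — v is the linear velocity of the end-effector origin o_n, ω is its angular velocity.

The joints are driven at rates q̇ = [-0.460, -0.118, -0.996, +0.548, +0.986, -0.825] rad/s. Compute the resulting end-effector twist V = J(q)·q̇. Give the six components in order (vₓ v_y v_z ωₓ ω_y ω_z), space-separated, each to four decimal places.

-0.3622 -0.1378 0.2754 0.6265 -1.0814 -1.2659

o_n = [-0.0051, -0.7230, -0.1115]
J₁: ẑ×o_n = [0.7230, -0.0051, 0.0000], ω = ẑ
J2: z=[-0.8910, 0.4540, 0.0000] o=[-0.3269, -0.6415, 0.0000] → [-0.0506, -0.0993, -0.0735, -0.8910, 0.4540, 0.0000]
J3: z=[-0.8910, 0.4540, 0.0000] o=[-0.2951, -0.5791, -0.6663] → [0.2519, 0.4944, -0.0034, -0.8910, 0.4540, 0.0000]
J4: z=[-0.2795, -0.5486, 0.7880] o=[-0.1498, -0.0076, -0.2169] → [0.5060, 0.1435, 0.2794, -0.2795, -0.5486, 0.7880]
J5: z=[-0.6533, -0.4928, -0.5748] o=[0.1352, -0.5588, -0.0681] → [-0.0730, 0.0523, 0.0382, -0.6533, -0.4928, -0.5748]
J6: z=[-0.5227, -0.2556, 0.8133] o=[0.2666, -0.7584, -0.0464] → [-0.0121, -0.2550, -0.0879, -0.5227, -0.2556, 0.8133]
V = J·q̇ = [-0.3622, -0.1378, 0.2754, 0.6265, -1.0814, -1.2659]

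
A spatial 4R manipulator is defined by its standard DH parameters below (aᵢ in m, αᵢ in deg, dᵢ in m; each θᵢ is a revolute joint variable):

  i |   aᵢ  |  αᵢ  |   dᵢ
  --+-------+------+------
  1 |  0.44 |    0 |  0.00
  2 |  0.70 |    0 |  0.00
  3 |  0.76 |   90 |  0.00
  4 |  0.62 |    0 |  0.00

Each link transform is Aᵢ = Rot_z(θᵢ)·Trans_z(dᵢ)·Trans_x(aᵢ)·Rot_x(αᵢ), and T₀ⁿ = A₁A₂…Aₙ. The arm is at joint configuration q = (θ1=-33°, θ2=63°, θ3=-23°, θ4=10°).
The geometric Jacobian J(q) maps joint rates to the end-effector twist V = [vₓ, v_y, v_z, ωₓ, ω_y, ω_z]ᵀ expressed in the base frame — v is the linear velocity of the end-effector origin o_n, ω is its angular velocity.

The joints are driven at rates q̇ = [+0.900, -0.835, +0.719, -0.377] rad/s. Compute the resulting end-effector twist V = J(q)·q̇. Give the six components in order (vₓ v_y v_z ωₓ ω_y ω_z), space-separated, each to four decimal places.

0.1023 1.4430 -0.2302 -0.0459 0.3742 0.7840

o_n = [2.3356, 0.2774, 0.1077]
J₁: ẑ×o_n = [-0.2774, 2.3356, 0.0000], ω = ẑ
J2: z=[0.0000, 0.0000, 1.0000] o=[0.3690, -0.2396, 0.0000] → [-0.5170, 1.9666, 0.0000, 0.0000, 0.0000, 1.0000]
J3: z=[0.0000, 0.0000, 1.0000] o=[0.9752, 0.1104, 0.0000] → [-0.1670, 1.3604, 0.0000, 0.0000, 0.0000, 1.0000]
J4: z=[0.1219, -0.9925, 0.0000] o=[1.7296, 0.2030, 0.0000] → [-0.1069, -0.0131, 0.6106, 0.1219, -0.9925, 0.0000]
V = J·q̇ = [0.1023, 1.4430, -0.2302, -0.0459, 0.3742, 0.7840]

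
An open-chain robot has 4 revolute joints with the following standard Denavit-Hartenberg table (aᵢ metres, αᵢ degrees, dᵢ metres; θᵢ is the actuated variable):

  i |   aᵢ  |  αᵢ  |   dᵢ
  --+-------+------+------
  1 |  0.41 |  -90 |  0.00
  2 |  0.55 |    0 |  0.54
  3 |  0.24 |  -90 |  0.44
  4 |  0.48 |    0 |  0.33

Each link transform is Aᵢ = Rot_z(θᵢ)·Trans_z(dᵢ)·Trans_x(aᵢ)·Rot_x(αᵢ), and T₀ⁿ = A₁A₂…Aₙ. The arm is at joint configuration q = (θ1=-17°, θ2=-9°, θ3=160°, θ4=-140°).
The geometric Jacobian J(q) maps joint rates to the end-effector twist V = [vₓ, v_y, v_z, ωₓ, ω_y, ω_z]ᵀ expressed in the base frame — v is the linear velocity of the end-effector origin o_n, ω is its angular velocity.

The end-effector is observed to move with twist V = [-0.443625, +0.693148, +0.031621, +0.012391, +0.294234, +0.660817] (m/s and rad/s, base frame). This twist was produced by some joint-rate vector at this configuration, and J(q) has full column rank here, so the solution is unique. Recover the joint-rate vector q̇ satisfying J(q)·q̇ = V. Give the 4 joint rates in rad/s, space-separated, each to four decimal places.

0.5270 -0.0750 0.3600 0.1530

o_n = [1.2421, 0.9677, 0.4366]
J₁: ẑ×o_n = [-0.9677, 1.2421, 0.0000], ω = ẑ
J2: z=[0.2924, 0.9563, 0.0000] o=[0.3921, -0.1199, 0.0000] → [0.4175, -0.1276, -0.4949, 0.2924, 0.9563, 0.0000]
J3: z=[0.2924, 0.9563, 0.0000] o=[1.0695, 0.2377, 0.0860] → [0.3352, -0.1025, 0.0483, 0.2924, 0.9563, 0.0000]
J4: z=[-0.4636, 0.1417, 0.8746] o=[0.9974, 0.7199, -0.0303] → [-0.1506, 0.4305, -0.1496, -0.4636, 0.1417, 0.8746]
q̇ = J⁺·V = [0.5270, -0.0750, 0.3600, 0.1530]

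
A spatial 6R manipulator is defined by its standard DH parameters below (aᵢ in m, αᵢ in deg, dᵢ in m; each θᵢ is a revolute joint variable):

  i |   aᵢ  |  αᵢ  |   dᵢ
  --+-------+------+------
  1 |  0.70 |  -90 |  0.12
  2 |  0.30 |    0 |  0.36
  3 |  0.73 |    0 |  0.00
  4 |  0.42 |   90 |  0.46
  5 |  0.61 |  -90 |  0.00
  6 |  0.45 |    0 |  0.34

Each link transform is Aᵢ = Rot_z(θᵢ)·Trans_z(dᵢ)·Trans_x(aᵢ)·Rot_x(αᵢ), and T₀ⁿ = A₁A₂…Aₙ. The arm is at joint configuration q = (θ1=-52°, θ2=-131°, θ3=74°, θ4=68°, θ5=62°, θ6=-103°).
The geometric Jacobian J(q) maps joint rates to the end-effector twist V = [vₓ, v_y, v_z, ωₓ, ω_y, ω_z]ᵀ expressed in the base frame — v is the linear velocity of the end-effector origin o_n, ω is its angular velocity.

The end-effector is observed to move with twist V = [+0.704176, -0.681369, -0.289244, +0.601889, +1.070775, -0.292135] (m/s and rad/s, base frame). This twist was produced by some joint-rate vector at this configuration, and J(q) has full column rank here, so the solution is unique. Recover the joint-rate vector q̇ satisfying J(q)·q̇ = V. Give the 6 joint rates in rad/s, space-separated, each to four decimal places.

-0.0510 0.8460 -0.7220 0.7870 -0.3270 0.4740

o_n = [1.9488, -0.1735, 1.3206]
J₁: ẑ×o_n = [0.1735, 1.9488, -0.0000], ω = ẑ
J2: z=[0.7880, 0.6157, 0.0000] o=[0.4310, -0.5516, 0.1200] → [0.7392, -0.9461, -0.6365, 0.7880, 0.6157, 0.0000]
J3: z=[0.7880, 0.6157, 0.0000] o=[0.5935, -0.1749, 0.3464] → [0.5998, -0.7677, -0.8333, 0.7880, 0.6157, 0.0000]
J4: z=[0.7880, 0.6157, 0.0000] o=[0.8383, -0.4882, 0.9586] → [0.2229, -0.2852, -0.4357, 0.7880, 0.6157, 0.0000]
J5: z=[0.1175, -0.1504, 0.9816] o=[1.4546, -0.5299, 0.8785] → [-0.4163, 0.4332, 0.1162, 0.1175, -0.1504, 0.9816]
J6: z=[-0.1637, 0.9720, 0.1685] o=[2.0521, -0.4198, 0.8239] → [0.4414, 0.0639, 0.0601, -0.1637, 0.9720, 0.1685]
q̇ = J⁺·V = [-0.0510, 0.8460, -0.7220, 0.7870, -0.3270, 0.4740]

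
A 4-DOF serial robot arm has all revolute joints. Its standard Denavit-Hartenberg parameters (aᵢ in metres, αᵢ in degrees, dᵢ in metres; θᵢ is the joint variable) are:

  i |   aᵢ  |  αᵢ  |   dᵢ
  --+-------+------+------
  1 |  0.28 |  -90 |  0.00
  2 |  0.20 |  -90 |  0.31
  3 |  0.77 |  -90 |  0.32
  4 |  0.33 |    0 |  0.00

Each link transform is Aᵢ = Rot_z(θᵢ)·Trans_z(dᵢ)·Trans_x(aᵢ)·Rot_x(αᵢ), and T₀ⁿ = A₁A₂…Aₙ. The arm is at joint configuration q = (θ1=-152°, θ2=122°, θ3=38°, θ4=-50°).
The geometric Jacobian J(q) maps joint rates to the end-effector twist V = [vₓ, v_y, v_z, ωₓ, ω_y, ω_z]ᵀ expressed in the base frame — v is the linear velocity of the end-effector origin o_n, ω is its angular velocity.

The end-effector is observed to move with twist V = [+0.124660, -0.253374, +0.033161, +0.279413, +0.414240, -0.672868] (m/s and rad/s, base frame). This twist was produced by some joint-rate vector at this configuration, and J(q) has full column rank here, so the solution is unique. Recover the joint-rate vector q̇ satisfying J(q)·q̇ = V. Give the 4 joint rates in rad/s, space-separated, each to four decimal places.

-0.9500 -0.2330 0.5210 0.0020

o_n = [0.4990, 0.5991, -0.5224]
J₁: ẑ×o_n = [-0.5991, 0.4990, 0.0000], ω = ẑ
J2: z=[0.4695, -0.8829, 0.0000] o=[-0.2472, -0.1315, 0.0000] → [0.4612, 0.2453, 1.0019, 0.4695, -0.8829, 0.0000]
J3: z=[0.7488, 0.3981, 0.5299] o=[-0.0081, -0.3554, -0.1696] → [-0.6462, 0.5329, 0.5128, 0.7488, 0.3981, 0.5299]
J4: z=[-0.6580, 0.5426, 0.5221] o=[0.2928, 0.3415, -0.5146] → [-0.1387, 0.1025, -0.2813, -0.6580, 0.5426, 0.5221]
q̇ = J⁺·V = [-0.9500, -0.2330, 0.5210, 0.0020]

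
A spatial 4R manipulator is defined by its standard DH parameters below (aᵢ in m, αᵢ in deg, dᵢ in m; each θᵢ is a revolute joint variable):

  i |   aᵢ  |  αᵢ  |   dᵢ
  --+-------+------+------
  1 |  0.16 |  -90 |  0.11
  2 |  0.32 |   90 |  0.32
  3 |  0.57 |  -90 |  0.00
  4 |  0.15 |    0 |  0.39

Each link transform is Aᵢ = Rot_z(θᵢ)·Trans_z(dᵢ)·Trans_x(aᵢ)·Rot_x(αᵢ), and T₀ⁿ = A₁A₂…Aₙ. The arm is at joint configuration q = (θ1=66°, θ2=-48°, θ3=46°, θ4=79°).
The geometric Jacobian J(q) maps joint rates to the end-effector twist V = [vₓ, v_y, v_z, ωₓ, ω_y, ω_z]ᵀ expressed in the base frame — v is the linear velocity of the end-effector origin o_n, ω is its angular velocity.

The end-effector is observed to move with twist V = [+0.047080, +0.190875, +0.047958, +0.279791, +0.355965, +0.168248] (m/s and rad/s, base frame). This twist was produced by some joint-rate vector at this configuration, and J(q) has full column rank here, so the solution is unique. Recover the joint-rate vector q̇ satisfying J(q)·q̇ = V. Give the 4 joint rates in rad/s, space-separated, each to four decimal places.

0.0050 0.2900 -0.2170 -0.5770

o_n = [-0.6997, 0.9399, 0.3498]
J₁: ẑ×o_n = [-0.9399, -0.6997, 0.0000], ω = ẑ
J2: z=[-0.9135, 0.4067, 0.0000] o=[0.0651, 0.1462, 0.1100] → [0.0975, 0.2191, -0.4141, -0.9135, 0.4067, 0.0000]
J3: z=[-0.3023, -0.6789, 0.6691] o=[-0.1402, 0.4719, 0.3478] → [-0.3145, -0.3738, -0.5213, -0.3023, -0.6789, 0.6691]
J4: z=[-0.8304, -0.1572, -0.5346] o=[-0.4070, 0.8807, 0.6421] → [0.0776, -0.0862, -0.0952, -0.8304, -0.1572, -0.5346]
q̇ = J⁺·V = [0.0050, 0.2900, -0.2170, -0.5770]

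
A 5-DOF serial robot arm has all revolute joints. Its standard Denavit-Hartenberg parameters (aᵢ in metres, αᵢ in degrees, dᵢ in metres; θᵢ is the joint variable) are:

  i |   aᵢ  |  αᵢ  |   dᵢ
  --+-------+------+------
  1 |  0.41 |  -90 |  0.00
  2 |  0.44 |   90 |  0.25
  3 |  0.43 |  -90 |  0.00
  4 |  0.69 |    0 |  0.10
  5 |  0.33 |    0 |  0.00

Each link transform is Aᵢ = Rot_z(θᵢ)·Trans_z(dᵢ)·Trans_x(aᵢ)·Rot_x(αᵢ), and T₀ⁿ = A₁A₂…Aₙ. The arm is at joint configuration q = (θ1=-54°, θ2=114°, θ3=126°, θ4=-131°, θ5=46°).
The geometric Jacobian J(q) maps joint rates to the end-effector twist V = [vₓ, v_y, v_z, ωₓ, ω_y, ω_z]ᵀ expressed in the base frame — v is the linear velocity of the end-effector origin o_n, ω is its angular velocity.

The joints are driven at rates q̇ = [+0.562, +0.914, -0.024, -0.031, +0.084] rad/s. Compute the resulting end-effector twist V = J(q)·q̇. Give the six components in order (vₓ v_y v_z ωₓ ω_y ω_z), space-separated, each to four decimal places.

0.0432 0.9415 -0.5689 0.7116 0.5226 0.6109

o_n = [0.7708, -0.7273, -0.6703]
J₁: ẑ×o_n = [0.7273, 0.7708, -0.0000], ω = ẑ
J2: z=[0.8090, 0.5878, 0.0000] o=[0.2410, -0.3317, 0.0000] → [-0.3940, 0.5423, -0.6314, 0.8090, 0.5878, 0.0000]
J3: z=[0.5370, -0.7391, -0.4067] o=[0.3381, -0.0400, -0.4020] → [-0.0812, -0.0319, -0.0492, 0.5370, -0.7391, -0.4067]
J4: z=[-0.2821, -0.6117, 0.7391] o=[0.6799, 0.0813, -0.1711] → [0.9030, -0.0737, 0.2837, -0.2821, -0.6117, 0.7391]
J5: z=[-0.2821, -0.6117, 0.7391] o=[0.5714, -0.4924, -0.5520] → [0.2459, 0.1140, 0.1882, -0.2821, -0.6117, 0.7391]
V = J·q̇ = [0.0432, 0.9415, -0.5689, 0.7116, 0.5226, 0.6109]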